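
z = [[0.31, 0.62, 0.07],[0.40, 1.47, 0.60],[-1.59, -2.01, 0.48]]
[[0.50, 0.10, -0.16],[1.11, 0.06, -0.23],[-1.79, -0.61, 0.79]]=z @ [[0.7, 0.38, -0.43], [0.42, -0.02, -0.05], [0.35, -0.1, 0.02]]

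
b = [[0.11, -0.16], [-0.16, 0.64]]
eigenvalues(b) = [0.07, 0.68]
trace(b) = 0.75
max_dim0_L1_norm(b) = 0.8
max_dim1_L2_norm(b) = 0.66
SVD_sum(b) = [[0.05, -0.18], [-0.18, 0.64]] + [[0.06, 0.02], [0.02, 0.00]]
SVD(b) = [[-0.27, 0.96], [0.96, 0.27]] @ diag([0.684556133843282, 0.0654438661567179]) @ [[-0.27, 0.96], [0.96, 0.27]]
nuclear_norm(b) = 0.75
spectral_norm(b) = 0.68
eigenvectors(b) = [[-0.96, 0.27], [-0.27, -0.96]]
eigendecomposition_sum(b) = [[0.06, 0.02], [0.02, 0.00]] + [[0.05, -0.18],[-0.18, 0.64]]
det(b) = 0.04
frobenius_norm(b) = 0.69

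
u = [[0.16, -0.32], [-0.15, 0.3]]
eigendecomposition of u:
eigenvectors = [[-0.89, 0.73], [-0.45, -0.68]]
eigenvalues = [0.0, 0.46]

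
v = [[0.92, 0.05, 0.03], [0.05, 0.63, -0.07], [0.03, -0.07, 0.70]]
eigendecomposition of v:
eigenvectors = [[0.99, 0.17, 0.0], [0.14, -0.84, -0.52], [0.08, -0.52, 0.85]]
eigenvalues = [0.93, 0.58, 0.74]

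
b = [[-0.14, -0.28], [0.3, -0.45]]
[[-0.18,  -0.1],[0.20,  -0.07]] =b@[[0.95, 0.18],  [0.18, 0.27]]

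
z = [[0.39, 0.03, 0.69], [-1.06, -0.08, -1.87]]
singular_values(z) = [2.29, 0.0]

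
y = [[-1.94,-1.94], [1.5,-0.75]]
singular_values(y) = [2.82, 1.55]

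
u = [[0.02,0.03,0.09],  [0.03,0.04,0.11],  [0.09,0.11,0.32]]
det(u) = -0.00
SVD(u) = [[-0.25,0.96,0.14], [-0.32,0.06,-0.95], [-0.91,-0.28,0.29]] @ diag([0.38284592796518824, 0.004954662404195271, 0.0021087344390069325]) @ [[-0.25, -0.32, -0.91],[-0.96, -0.06, 0.28],[0.14, -0.95, 0.29]]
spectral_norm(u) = 0.38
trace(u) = 0.38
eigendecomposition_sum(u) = [[0.02, 0.03, 0.09], [0.03, 0.04, 0.11], [0.09, 0.11, 0.32]] + [[-0.00, -0.00, 0.00], [-0.0, -0.00, 0.00], [0.0, 0.00, -0.00]] + [[0.00, -0.00, 0.00],[-0.0, 0.0, -0.0],[0.00, -0.0, 0.0]]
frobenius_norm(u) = 0.38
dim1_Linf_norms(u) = [0.09, 0.11, 0.32]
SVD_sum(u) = [[0.02, 0.03, 0.09],[0.03, 0.04, 0.11],[0.09, 0.11, 0.32]] + [[-0.0, -0.00, 0.00], [-0.0, -0.00, 0.0], [0.00, 0.0, -0.0]] + [[0.0, -0.0, 0.00], [-0.00, 0.00, -0.0], [0.00, -0.00, 0.0]]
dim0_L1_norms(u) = [0.14, 0.18, 0.52]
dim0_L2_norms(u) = [0.1, 0.12, 0.35]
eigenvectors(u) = [[0.25,0.96,0.14], [0.32,0.06,-0.95], [0.91,-0.28,0.29]]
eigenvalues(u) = [0.38, -0.0, 0.0]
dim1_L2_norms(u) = [0.1, 0.12, 0.35]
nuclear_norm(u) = 0.39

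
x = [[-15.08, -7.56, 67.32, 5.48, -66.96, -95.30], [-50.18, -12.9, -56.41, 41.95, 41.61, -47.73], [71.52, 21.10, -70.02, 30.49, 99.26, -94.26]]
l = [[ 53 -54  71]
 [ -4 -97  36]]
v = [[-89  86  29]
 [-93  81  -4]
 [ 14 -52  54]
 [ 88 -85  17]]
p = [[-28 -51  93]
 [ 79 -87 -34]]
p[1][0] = 79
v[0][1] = 86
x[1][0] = -50.18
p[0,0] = -28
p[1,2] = -34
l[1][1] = -97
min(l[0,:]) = -54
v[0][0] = -89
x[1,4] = 41.61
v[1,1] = 81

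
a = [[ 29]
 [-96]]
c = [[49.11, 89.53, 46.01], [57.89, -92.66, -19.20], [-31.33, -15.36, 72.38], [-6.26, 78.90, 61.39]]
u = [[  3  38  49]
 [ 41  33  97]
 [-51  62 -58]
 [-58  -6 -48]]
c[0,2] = 46.01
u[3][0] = -58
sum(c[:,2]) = 160.57999999999998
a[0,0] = 29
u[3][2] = -48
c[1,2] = -19.2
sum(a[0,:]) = 29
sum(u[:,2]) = 40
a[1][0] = -96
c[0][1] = 89.53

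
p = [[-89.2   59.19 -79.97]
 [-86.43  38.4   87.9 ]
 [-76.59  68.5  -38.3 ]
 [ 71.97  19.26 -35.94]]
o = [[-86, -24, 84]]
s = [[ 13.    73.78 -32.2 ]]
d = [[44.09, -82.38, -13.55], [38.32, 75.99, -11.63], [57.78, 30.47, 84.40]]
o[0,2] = 84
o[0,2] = 84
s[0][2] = -32.2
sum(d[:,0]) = 140.19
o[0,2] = 84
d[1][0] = 38.32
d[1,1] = 75.99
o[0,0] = -86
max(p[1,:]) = 87.9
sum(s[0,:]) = 54.58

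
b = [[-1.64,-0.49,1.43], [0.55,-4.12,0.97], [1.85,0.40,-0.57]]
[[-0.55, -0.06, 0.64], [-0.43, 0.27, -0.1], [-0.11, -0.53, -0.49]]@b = [[2.05, 0.77, -1.21], [0.67, -0.94, -0.30], [-1.02, 2.04, -0.39]]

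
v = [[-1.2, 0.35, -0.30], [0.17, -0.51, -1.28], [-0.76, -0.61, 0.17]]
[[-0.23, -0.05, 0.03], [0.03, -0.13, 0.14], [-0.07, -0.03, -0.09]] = v @ [[0.16,0.03,0.03], [-0.08,0.03,0.07], [0.03,0.09,-0.13]]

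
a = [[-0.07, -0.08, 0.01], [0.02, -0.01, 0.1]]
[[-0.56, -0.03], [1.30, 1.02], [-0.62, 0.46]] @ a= [[0.04, 0.05, -0.01], [-0.07, -0.11, 0.12], [0.05, 0.04, 0.04]]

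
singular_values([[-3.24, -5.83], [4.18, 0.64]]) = [7.28, 3.06]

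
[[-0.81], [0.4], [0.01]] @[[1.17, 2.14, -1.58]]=[[-0.95,-1.73,1.28], [0.47,0.86,-0.63], [0.01,0.02,-0.02]]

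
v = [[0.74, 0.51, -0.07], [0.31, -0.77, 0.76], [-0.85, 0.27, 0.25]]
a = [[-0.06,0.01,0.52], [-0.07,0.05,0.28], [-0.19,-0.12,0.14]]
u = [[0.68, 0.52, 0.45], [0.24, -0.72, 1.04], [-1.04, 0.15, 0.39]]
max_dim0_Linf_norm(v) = 0.85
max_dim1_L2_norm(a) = 0.52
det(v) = -0.62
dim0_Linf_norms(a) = [0.19, 0.12, 0.52]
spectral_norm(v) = 1.19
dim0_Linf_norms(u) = [1.04, 0.72, 1.04]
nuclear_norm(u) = 3.31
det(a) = 0.01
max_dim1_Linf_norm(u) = 1.04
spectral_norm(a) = 0.62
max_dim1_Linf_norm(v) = 0.85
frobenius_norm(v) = 1.71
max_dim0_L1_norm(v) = 1.9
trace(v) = 0.22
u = a + v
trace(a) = 0.13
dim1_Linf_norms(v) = [0.74, 0.77, 0.85]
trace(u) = 0.35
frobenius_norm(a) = 0.66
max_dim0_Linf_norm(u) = 1.04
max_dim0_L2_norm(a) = 0.61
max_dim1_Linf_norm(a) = 0.52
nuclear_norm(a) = 0.88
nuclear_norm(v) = 2.79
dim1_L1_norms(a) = [0.59, 0.4, 0.45]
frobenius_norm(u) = 1.96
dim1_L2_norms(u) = [0.97, 1.29, 1.12]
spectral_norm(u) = 1.33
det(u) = -1.23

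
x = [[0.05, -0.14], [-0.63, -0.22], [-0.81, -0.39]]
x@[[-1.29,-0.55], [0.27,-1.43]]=[[-0.10, 0.17], [0.75, 0.66], [0.94, 1.00]]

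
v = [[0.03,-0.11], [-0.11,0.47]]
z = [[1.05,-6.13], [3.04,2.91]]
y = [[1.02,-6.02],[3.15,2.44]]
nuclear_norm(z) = 9.99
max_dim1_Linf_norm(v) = 0.47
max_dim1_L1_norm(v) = 0.58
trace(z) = 3.96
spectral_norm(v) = 0.50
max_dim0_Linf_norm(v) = 0.47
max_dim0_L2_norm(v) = 0.48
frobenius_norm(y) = 7.29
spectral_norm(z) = 6.80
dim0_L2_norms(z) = [3.22, 6.79]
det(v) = 0.00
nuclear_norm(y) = 9.80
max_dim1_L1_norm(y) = 7.04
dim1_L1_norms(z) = [7.18, 5.95]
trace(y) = 3.46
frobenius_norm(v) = 0.50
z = v + y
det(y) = 21.45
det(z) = 21.69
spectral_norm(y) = 6.50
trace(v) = 0.50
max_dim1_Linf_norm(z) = 6.13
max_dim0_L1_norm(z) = 9.04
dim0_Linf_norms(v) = [0.11, 0.47]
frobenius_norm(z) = 7.51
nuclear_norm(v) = 0.50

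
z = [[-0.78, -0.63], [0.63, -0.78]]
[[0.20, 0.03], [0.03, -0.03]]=z@[[-0.14, -0.04],[-0.15, -0.00]]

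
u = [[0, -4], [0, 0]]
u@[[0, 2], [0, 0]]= [[0, 0], [0, 0]]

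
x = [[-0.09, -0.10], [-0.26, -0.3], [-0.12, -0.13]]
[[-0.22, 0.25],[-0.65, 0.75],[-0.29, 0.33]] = x@[[1.02,-0.77], [1.27,-1.83]]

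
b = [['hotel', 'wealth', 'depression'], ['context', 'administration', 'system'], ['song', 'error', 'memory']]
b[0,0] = 'hotel'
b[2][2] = 'memory'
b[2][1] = 'error'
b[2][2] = 'memory'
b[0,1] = 'wealth'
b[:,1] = ['wealth', 'administration', 'error']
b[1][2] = 'system'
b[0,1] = 'wealth'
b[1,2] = 'system'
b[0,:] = ['hotel', 'wealth', 'depression']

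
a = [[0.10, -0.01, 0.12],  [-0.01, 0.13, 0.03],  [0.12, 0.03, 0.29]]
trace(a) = 0.52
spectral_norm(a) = 0.35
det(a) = 0.00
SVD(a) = [[-0.43, 0.26, -0.87], [-0.10, -0.97, -0.23], [-0.90, -0.01, 0.44]] @ diag([0.35039699713665956, 0.1329645324174822, 0.0366384704458581]) @ [[-0.43,-0.10,-0.90], [0.26,-0.97,-0.01], [-0.87,-0.23,0.44]]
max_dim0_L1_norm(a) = 0.44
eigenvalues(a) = [0.35, 0.04, 0.13]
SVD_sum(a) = [[0.06, 0.02, 0.13], [0.02, 0.00, 0.03], [0.13, 0.03, 0.28]] + [[0.01, -0.03, -0.0],[-0.03, 0.12, 0.0],[-0.0, 0.00, 0.00]] + [[0.03, 0.01, -0.01], [0.01, 0.00, -0.0], [-0.01, -0.0, 0.01]]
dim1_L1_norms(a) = [0.23, 0.17, 0.44]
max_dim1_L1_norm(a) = 0.44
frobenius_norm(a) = 0.38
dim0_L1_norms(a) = [0.23, 0.17, 0.44]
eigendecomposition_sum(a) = [[0.06, 0.02, 0.13], [0.02, 0.0, 0.03], [0.13, 0.03, 0.28]] + [[0.03, 0.01, -0.01], [0.01, 0.00, -0.00], [-0.01, -0.0, 0.01]] + [[0.01, -0.03, -0.00], [-0.03, 0.12, 0.00], [-0.0, 0.0, 0.0]]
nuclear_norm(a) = 0.52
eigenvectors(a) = [[-0.43, 0.87, -0.26],[-0.1, 0.23, 0.97],[-0.90, -0.44, 0.01]]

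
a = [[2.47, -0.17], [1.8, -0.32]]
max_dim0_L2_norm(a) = 3.06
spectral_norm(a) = 3.07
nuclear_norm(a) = 3.23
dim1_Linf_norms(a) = [2.47, 1.8]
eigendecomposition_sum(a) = [[2.46,-0.16], [1.66,-0.11]] + [[0.01, -0.01],  [0.14, -0.21]]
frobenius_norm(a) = 3.08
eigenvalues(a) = [2.36, -0.21]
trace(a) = 2.15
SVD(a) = [[-0.80, -0.59], [-0.59, 0.8]] @ diag([3.0736563055023476, 0.15759732118807318]) @ [[-0.99, 0.11], [-0.11, -0.99]]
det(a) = -0.48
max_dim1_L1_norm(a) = 2.64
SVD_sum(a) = [[2.46, -0.26], [1.81, -0.19]] + [[0.01, 0.09], [-0.01, -0.13]]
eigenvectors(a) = [[0.83,0.06], [0.56,1.0]]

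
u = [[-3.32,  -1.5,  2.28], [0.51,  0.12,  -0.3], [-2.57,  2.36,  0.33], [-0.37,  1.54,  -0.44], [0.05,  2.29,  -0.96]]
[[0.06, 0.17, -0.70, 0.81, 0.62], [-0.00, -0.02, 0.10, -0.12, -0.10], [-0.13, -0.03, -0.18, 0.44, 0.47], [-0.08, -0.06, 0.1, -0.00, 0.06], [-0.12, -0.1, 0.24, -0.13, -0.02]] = u @[[-0.08, -0.00, 0.1, -0.13, -0.23], [-0.12, -0.02, 0.05, 0.02, -0.04], [-0.17, 0.06, -0.13, 0.18, -0.09]]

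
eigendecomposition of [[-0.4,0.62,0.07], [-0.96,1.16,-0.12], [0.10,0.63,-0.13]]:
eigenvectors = [[(-0.4+0.21j), -0.40-0.21j, (-0.37+0j)],[-0.64+0.00j, (-0.64-0j), -0.17+0.00j],[(-0.5+0.37j), (-0.5-0.37j), (0.91+0j)]]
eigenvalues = [(0.46+0.39j), (0.46-0.39j), (-0.29+0j)]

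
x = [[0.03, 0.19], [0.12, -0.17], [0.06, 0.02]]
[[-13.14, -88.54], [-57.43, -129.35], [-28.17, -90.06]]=x @ [[-471.17, -1420.38], [5.24, -241.71]]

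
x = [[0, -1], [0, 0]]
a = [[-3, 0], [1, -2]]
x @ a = [[-1, 2], [0, 0]]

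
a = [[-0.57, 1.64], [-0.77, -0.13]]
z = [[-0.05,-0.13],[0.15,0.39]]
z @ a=[[0.13, -0.07], [-0.39, 0.2]]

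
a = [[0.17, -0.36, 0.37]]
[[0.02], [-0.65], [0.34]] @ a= [[0.0, -0.01, 0.01], [-0.11, 0.23, -0.24], [0.06, -0.12, 0.13]]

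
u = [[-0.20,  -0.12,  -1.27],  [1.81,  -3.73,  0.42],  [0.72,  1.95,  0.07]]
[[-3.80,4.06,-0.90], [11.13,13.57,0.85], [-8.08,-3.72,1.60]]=u@[[-1.99, 2.61, 1.14], [-3.54, -2.75, 0.38], [3.64, -3.35, 0.49]]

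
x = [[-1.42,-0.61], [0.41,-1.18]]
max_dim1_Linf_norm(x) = 1.42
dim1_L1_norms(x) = [2.03, 1.59]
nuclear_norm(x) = 2.79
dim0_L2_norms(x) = [1.48, 1.33]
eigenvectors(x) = [[(0.77+0j), 0.77-0.00j],[-0.15-0.62j, -0.15+0.62j]]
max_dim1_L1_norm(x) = 2.03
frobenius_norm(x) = 1.99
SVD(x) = [[-0.99, -0.16],[-0.16, 0.99]] @ diag([1.552664803179693, 1.2402548161434266]) @ [[0.86, 0.51], [0.51, -0.86]]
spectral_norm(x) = 1.55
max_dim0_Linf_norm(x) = 1.42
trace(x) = -2.60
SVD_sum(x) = [[-1.32, -0.78], [-0.21, -0.13]] + [[-0.10, 0.17],  [0.62, -1.05]]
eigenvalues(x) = [(-1.3+0.49j), (-1.3-0.49j)]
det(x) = 1.93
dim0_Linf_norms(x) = [1.42, 1.18]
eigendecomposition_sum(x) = [[-0.71+0.08j, -0.31-0.82j], [(0.2+0.55j), -0.59+0.40j]] + [[-0.71-0.08j, (-0.31+0.82j)],[0.20-0.55j, (-0.59-0.4j)]]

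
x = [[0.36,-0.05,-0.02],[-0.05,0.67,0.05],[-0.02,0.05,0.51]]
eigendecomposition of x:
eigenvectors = [[-0.99, -0.16, -0.04],[-0.14, 0.95, -0.29],[-0.08, 0.28, 0.96]]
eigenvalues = [0.35, 0.69, 0.5]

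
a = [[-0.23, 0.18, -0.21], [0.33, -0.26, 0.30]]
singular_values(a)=[0.63, 0.0]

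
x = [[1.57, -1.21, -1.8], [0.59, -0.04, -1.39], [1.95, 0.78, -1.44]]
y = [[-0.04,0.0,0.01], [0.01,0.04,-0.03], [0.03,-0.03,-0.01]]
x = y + [[1.61, -1.21, -1.81], [0.58, -0.08, -1.36], [1.92, 0.81, -1.43]]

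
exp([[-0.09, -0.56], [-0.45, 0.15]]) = [[1.04,-0.6], [-0.48,1.3]]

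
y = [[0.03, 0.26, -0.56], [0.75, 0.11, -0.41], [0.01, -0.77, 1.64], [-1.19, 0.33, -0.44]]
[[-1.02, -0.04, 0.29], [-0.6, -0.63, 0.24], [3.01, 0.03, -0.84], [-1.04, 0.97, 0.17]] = y@[[0.11, -0.78, 0.18],[-0.86, 0.38, 1.28],[1.43, 0.2, 0.09]]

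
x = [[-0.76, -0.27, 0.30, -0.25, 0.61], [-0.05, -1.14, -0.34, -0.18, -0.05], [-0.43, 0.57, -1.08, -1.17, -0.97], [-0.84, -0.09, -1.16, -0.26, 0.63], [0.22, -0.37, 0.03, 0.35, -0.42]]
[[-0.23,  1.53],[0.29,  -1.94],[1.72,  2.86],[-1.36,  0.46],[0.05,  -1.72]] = x@[[0.39, -1.48], [-0.2, 1.78], [0.72, 1.05], [-1.56, -2.08], [-0.98, 0.09]]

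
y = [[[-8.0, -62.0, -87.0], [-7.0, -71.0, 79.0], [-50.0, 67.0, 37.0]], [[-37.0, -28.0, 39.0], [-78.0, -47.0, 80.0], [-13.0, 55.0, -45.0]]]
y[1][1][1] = -47.0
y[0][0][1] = -62.0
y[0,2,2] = 37.0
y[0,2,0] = -50.0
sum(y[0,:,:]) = -102.0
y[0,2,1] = 67.0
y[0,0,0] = -8.0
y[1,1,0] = -78.0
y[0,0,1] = -62.0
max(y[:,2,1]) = 67.0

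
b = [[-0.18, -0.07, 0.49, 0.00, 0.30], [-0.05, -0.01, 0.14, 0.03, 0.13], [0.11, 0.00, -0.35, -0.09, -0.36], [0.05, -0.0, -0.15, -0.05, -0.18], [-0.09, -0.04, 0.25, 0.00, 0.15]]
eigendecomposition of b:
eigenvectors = [[(-0.82+0j), (-0.82-0j), 0.65+0.00j, (0.65-0j), 0.48+0.00j], [-0.16+0.04j, (-0.16-0.04j), -0.16+0.51j, -0.16-0.51j, -0.34+0.00j], [0.29-0.14j, 0.29+0.14j, (0.25+0.02j), 0.25-0.02j, -0.14+0.00j], [0.10-0.08j, (0.1+0.08j), 0.11-0.46j, 0.11+0.46j, (-0.65+0j)], [-0.42-0.00j, -0.42+0.00j, (-0.06+0.09j), -0.06-0.09j, 0.45+0.00j]]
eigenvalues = [(-0.22+0.09j), (-0.22-0.09j), (-0.01+0j), (-0.01-0j), 0j]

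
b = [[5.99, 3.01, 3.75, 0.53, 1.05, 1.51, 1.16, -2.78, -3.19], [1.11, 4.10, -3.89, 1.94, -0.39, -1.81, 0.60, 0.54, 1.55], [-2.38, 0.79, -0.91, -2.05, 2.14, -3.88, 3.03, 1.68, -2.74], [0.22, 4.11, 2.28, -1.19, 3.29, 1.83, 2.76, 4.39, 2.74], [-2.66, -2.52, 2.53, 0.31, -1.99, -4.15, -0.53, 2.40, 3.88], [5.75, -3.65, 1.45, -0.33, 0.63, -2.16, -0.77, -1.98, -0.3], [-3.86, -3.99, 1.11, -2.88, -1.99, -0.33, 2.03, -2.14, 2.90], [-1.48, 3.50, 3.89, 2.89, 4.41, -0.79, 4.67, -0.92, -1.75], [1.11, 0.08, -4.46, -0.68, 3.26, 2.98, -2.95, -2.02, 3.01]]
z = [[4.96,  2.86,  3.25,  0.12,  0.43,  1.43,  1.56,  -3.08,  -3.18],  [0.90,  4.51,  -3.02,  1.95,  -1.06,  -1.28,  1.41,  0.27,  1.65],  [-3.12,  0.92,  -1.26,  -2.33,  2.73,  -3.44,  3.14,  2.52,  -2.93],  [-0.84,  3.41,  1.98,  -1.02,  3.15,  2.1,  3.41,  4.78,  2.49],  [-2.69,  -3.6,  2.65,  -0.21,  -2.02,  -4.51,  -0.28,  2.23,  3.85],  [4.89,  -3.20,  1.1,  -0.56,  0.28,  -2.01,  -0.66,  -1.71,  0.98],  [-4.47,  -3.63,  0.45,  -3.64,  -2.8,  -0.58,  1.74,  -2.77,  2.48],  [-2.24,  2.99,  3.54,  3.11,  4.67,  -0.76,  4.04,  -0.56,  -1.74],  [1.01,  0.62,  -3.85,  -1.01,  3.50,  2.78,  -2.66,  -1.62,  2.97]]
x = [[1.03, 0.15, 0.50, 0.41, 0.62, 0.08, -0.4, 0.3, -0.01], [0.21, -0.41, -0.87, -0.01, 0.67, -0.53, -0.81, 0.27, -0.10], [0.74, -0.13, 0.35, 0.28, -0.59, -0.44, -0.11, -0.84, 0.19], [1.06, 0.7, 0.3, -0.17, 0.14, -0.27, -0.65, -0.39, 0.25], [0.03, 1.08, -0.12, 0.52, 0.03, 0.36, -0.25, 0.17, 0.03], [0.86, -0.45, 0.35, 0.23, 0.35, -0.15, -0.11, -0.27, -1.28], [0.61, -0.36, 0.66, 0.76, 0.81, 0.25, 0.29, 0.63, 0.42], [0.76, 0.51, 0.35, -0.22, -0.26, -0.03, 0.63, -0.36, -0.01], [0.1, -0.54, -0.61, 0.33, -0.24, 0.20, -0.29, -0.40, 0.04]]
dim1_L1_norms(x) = [3.5, 3.88, 3.67, 3.93, 2.59, 4.05, 4.79, 3.13, 2.75]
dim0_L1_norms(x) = [5.4, 4.33, 4.11, 2.93, 3.71, 2.31, 3.54, 3.63, 2.33]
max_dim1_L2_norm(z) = 8.84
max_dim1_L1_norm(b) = 24.3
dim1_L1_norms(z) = [20.87, 16.05, 22.39, 23.18, 22.04, 15.39, 22.56, 23.65, 20.02]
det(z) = -11330430.21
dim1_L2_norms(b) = [9.05, 6.59, 7.1, 8.49, 7.89, 7.63, 7.84, 9.15, 7.93]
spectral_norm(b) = 13.15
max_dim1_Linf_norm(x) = 1.28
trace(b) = 7.96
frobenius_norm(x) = 4.40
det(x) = -0.48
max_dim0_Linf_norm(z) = 4.96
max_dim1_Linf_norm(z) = 4.96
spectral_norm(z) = 13.01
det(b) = -10452659.65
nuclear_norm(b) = 64.29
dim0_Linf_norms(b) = [5.99, 4.11, 4.46, 2.89, 4.41, 4.15, 4.67, 4.39, 3.88]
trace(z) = 7.31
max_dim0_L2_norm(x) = 2.12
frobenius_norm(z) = 23.76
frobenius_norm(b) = 24.01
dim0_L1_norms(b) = [24.56, 25.75, 24.27, 12.8, 19.15, 19.44, 18.5, 18.85, 22.06]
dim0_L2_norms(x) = [2.12, 1.66, 1.51, 1.15, 1.45, 0.9, 1.37, 1.34, 1.39]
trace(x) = 0.65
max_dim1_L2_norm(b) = 9.15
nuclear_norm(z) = 64.16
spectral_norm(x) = 2.52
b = z + x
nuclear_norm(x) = 11.29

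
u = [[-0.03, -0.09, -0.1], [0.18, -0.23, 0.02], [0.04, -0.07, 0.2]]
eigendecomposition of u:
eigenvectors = [[(-0.44-0.42j), -0.44+0.42j, -0.37+0.00j], [(-0.78+0j), -0.78-0.00j, (-0.11+0j)], [(-0.12+0.02j), -0.12-0.02j, (0.92+0j)]]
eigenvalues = [(-0.13+0.1j), (-0.13-0.1j), (0.19+0j)]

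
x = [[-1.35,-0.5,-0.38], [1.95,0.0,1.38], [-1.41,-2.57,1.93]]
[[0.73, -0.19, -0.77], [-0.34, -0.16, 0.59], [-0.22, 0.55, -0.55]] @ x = [[-0.27, 1.61, -2.03], [-0.68, -1.35, 1.05], [2.14, 1.52, -0.22]]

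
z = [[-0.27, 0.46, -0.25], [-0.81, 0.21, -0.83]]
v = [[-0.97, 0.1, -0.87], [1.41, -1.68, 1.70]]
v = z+[[-0.7, -0.36, -0.62], [2.22, -1.89, 2.53]]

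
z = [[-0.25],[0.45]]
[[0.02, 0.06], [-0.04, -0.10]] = z @ [[-0.09, -0.23]]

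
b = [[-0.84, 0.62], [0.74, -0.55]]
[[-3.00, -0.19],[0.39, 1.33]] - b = [[-2.16, -0.81], [-0.35, 1.88]]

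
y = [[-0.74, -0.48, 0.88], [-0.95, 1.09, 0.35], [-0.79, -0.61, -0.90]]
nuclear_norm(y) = 4.05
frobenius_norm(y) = 2.36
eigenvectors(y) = [[(0.29+0j), (0.01-0.64j), (0.01+0.64j)], [-0.94+0.00j, (0.02-0.29j), (0.02+0.29j)], [(0.16+0j), 0.71+0.00j, (0.71-0j)]]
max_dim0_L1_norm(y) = 2.48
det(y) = 2.38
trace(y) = -0.55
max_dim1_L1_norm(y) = 2.39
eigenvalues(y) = [(1.32+0j), (-0.94+0.96j), (-0.94-0.96j)]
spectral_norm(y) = 1.58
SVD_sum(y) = [[-0.41, 0.38, 0.38],[-0.84, 0.78, 0.78],[0.22, -0.21, -0.21]] + [[-0.41,-0.27,-0.18], [-0.06,-0.04,-0.03], [-0.98,-0.63,-0.43]] + [[0.08, -0.59, 0.68], [-0.05, 0.35, -0.40], [-0.03, 0.23, -0.26]]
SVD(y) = [[-0.42, 0.39, -0.82], [-0.87, 0.06, 0.48], [0.23, 0.92, 0.31]] @ diag([1.5845934112388405, 1.3519600319419096, 1.1103908289832394]) @ [[0.61, -0.56, -0.56], [-0.79, -0.51, -0.35], [-0.09, 0.65, -0.75]]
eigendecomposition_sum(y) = [[0.16-0.00j,(-0.35+0j),0.01-0.00j], [-0.52+0.00j,(1.16+0j),(-0.03+0j)], [(0.09-0j),(-0.19+0j),-0j]] + [[(-0.45+0.39j), (-0.06+0.19j), 0.44+0.42j], [(-0.21+0.16j), (-0.03+0.08j), 0.19+0.20j], [-0.44-0.49j, -0.21-0.07j, -0.45+0.49j]] + [[(-0.45-0.39j), -0.06-0.19j, 0.44-0.42j],  [(-0.21-0.16j), -0.03-0.08j, 0.19-0.20j],  [(-0.44+0.49j), (-0.21+0.07j), -0.45-0.49j]]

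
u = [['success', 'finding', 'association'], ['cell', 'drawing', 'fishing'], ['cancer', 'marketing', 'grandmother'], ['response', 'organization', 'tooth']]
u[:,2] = ['association', 'fishing', 'grandmother', 'tooth']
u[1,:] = ['cell', 'drawing', 'fishing']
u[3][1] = 'organization'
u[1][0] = 'cell'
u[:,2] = ['association', 'fishing', 'grandmother', 'tooth']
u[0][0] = 'success'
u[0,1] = 'finding'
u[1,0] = 'cell'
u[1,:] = ['cell', 'drawing', 'fishing']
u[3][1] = 'organization'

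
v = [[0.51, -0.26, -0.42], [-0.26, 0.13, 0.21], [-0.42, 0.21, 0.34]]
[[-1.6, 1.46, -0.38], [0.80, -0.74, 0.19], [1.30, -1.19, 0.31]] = v @ [[-1.06,0.77,-0.24], [0.42,-0.53,0.19], [2.26,-2.22,0.5]]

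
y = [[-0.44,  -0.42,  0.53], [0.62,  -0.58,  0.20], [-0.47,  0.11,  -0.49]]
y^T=[[-0.44, 0.62, -0.47], [-0.42, -0.58, 0.11], [0.53, 0.20, -0.49]]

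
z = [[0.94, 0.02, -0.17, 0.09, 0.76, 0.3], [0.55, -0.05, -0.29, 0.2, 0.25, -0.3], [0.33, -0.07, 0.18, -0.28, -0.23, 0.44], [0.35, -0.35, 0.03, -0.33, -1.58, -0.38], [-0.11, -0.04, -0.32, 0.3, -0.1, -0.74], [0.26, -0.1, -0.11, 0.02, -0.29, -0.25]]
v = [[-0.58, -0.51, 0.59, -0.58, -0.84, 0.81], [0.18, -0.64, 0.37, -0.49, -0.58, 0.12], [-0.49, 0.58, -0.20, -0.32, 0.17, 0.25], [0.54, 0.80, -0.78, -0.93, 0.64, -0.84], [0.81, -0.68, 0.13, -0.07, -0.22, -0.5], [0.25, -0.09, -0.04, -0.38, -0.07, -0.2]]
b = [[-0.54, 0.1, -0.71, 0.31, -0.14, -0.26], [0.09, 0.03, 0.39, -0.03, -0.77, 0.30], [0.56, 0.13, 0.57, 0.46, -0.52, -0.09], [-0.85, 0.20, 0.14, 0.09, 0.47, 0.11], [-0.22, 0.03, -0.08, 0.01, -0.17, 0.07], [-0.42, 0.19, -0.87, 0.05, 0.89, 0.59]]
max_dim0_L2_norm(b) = 1.39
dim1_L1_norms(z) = [2.28, 1.64, 1.53, 3.02, 1.61, 1.03]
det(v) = -0.00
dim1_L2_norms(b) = [0.99, 0.92, 1.07, 1.01, 0.3, 1.45]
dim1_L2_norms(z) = [1.26, 0.76, 0.69, 1.73, 0.87, 0.49]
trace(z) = 0.39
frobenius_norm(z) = 2.58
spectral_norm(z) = 1.94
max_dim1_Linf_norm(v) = 0.93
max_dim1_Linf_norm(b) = 0.89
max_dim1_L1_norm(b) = 3.01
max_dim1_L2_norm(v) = 1.88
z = v @ b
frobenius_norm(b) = 2.49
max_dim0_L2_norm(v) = 1.45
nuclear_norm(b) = 4.92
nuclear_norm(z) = 4.35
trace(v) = -2.77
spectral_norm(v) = 2.35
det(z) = 0.00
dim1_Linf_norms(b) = [0.71, 0.77, 0.57, 0.85, 0.22, 0.89]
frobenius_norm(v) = 3.14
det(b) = -0.00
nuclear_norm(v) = 5.29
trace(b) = 0.57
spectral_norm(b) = 2.00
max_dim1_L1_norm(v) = 4.53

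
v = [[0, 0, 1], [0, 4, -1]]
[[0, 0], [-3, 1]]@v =[[0, 0, 0], [0, 4, -4]]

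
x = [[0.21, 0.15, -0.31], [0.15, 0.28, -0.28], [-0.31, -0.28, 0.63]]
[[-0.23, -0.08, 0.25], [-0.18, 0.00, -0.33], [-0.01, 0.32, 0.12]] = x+[[-0.44, -0.23, 0.56], [-0.33, -0.28, -0.05], [0.3, 0.60, -0.51]]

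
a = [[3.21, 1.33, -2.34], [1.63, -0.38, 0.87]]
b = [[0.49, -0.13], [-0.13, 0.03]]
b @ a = [[1.36, 0.70, -1.26], [-0.37, -0.18, 0.33]]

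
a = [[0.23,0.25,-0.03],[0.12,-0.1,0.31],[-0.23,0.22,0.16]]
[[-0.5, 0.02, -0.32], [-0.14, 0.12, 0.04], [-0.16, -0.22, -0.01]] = a@[[-0.87, 0.55, -0.59], [-1.26, -0.44, -0.74], [-0.51, 0.02, 0.12]]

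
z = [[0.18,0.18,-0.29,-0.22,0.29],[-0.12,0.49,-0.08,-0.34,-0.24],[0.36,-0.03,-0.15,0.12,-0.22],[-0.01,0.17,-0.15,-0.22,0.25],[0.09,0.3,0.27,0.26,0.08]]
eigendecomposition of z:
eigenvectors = [[(-0.04+0.4j), (-0.04-0.4j), (-0-0.41j), (-0+0.41j), -0.45+0.00j], [-0.70+0.00j, -0.70-0.00j, 0.05-0.06j, (0.05+0.06j), (0.19+0j)], [0.08+0.06j, (0.08-0.06j), -0.73+0.00j, (-0.73-0j), (-0.64+0j)], [-0.11+0.25j, -0.11-0.25j, 0.26-0.28j, 0.26+0.28j, (0.6+0j)], [(-0.11+0.5j), -0.11-0.50j, (-0.06+0.37j), (-0.06-0.37j), -0.01+0.00j]]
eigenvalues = [(0.4+0.37j), (0.4-0.37j), (-0.21+0.36j), (-0.21-0.36j), (-0+0j)]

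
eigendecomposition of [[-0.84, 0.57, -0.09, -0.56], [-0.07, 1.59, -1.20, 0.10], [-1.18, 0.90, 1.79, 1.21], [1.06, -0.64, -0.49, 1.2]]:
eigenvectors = [[-0.81+0.00j, -0.12-0.03j, -0.12+0.03j, (-0.28+0j)], [(-0.29+0j), -0.18-0.62j, (-0.18+0.62j), (-0.87+0j)], [(-0.44+0j), (-0.65+0j), (-0.65-0j), 0.14+0.00j], [0.27+0.00j, (0.3-0.23j), 0.30+0.23j, 0.37+0.00j]]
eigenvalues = [(-0.5+0j), (1.26+1.23j), (1.26-1.23j), (1.72+0j)]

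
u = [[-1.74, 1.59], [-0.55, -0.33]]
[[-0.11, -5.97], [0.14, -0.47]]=u@[[-0.13, 1.88], [-0.21, -1.70]]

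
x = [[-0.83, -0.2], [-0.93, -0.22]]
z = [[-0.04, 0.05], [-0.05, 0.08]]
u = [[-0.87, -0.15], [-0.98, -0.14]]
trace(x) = -1.05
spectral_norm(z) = 0.11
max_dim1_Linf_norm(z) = 0.08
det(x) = -0.00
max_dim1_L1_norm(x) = 1.15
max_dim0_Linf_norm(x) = 0.93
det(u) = -0.03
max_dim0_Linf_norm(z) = 0.08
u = z + x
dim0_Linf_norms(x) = [0.93, 0.22]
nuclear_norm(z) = 0.12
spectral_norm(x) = 1.28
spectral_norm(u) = 1.33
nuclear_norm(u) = 1.35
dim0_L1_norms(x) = [1.76, 0.42]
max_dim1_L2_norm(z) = 0.09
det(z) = -0.00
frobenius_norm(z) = 0.11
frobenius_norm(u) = 1.33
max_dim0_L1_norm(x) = 1.76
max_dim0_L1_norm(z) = 0.13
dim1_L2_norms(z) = [0.06, 0.09]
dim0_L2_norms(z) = [0.06, 0.09]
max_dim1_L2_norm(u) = 0.99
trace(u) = -1.01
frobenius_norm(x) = 1.28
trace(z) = 0.04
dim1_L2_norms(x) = [0.85, 0.96]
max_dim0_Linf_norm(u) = 0.98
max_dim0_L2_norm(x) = 1.25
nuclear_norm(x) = 1.28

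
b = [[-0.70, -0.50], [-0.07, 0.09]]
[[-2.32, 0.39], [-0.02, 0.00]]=b @ [[2.24, -0.38],[1.50, -0.25]]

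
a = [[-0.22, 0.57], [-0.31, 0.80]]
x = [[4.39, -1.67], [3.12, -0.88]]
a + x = [[4.17, -1.10],[2.81, -0.08]]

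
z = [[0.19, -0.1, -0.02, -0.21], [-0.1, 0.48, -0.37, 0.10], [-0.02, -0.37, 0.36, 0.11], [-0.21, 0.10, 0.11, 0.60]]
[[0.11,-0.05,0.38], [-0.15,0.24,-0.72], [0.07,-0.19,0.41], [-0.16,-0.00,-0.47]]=z @ [[0.27, -0.43, 1.31], [-0.32, -0.22, -0.75], [-0.1, -0.80, 0.53], [-0.10, 0.03, -0.30]]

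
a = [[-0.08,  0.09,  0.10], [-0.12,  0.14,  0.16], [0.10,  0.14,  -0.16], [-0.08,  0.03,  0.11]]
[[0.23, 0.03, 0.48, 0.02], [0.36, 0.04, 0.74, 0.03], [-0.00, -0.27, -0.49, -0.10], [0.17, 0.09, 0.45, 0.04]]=a @ [[-1.49, -2.48, -2.04, 0.9],[1.17, -1.01, 0.77, -0.16],[0.10, -0.73, 2.44, 1.03]]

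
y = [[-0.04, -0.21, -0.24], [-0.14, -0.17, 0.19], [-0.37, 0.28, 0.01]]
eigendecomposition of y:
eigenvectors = [[-0.55+0.00j, (0.26+0.13j), 0.26-0.13j], [(0.37+0j), (0.84+0j), 0.84-0.00j], [0.75+0.00j, (-0.43+0.13j), -0.43-0.13j]]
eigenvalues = [(0.42+0j), (-0.31+0.01j), (-0.31-0.01j)]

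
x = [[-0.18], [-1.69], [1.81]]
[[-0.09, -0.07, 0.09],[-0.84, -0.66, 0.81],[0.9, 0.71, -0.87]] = x@[[0.50, 0.39, -0.48]]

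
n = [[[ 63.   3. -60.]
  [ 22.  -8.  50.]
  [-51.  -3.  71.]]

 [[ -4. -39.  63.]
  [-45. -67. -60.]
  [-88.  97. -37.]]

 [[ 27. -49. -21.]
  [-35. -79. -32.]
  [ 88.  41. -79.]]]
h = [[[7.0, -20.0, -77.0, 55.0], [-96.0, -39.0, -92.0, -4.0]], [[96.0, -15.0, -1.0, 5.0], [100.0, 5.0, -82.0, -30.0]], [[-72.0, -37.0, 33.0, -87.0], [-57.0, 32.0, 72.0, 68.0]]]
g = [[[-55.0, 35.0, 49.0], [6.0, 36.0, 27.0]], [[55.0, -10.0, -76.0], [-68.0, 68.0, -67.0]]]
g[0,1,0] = 6.0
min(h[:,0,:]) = -87.0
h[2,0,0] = -72.0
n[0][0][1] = 3.0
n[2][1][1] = -79.0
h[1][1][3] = -30.0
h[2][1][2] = 72.0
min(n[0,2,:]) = -51.0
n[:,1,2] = [50.0, -60.0, -32.0]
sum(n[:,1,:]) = -254.0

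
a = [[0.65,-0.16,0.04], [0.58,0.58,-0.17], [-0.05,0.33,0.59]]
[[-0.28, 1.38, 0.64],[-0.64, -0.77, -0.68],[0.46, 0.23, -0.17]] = a @ [[-0.56, 1.46, 0.56], [-0.28, -2.26, -1.55], [0.89, 1.78, 0.63]]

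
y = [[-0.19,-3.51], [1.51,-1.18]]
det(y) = 5.52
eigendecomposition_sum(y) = [[-0.10+1.20j,-1.75-0.53j], [0.76+0.23j,-0.59+1.05j]] + [[(-0.1-1.2j), (-1.75+0.53j)],[(0.76-0.23j), -0.59-1.05j]]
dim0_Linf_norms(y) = [1.51, 3.51]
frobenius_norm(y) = 4.00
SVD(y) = [[0.93,  0.36], [0.36,  -0.93]] @ diag([3.717599534163775, 1.4859857682983646]) @ [[0.10, -1.0], [-1.0, -0.10]]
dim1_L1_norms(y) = [3.7, 2.69]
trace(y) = -1.37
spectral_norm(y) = 3.72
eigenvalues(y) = [(-0.68+2.25j), (-0.68-2.25j)]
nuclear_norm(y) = 5.20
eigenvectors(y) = [[0.84+0.00j, 0.84-0.00j], [0.12-0.54j, 0.12+0.54j]]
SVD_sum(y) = [[0.34,-3.46],[0.13,-1.31]] + [[-0.53,-0.05], [1.38,0.13]]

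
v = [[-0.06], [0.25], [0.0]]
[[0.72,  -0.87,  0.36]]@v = [[-0.26]]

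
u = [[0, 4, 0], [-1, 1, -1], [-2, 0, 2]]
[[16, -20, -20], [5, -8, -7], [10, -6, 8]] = u@[[-3, 3, -1], [4, -5, -5], [2, 0, 3]]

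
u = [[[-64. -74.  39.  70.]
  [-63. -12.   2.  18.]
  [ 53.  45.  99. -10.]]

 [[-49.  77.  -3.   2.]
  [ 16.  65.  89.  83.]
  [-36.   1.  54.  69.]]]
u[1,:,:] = [[-49.0, 77.0, -3.0, 2.0], [16.0, 65.0, 89.0, 83.0], [-36.0, 1.0, 54.0, 69.0]]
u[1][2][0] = -36.0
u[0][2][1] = 45.0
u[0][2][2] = 99.0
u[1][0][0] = -49.0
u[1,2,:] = [-36.0, 1.0, 54.0, 69.0]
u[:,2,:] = [[53.0, 45.0, 99.0, -10.0], [-36.0, 1.0, 54.0, 69.0]]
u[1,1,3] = 83.0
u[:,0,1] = [-74.0, 77.0]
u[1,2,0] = -36.0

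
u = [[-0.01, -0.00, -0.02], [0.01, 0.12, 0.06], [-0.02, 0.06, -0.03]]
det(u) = 0.00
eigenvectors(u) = [[-0.36,0.91,-0.04],[0.31,0.12,0.94],[-0.88,-0.39,0.34]]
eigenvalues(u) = [-0.06, -0.0, 0.14]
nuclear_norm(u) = 0.20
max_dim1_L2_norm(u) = 0.13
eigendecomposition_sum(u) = [[-0.01, 0.01, -0.02], [0.01, -0.01, 0.02], [-0.02, 0.02, -0.05]] + [[-0.00,-0.00,0.00], [-0.00,-0.00,0.0], [0.00,0.0,-0.00]] + [[-0.00, -0.01, -0.00], [0.0, 0.13, 0.04], [0.00, 0.04, 0.02]]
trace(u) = 0.08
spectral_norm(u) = 0.14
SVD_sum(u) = [[-0.0, -0.01, -0.00], [0.0, 0.13, 0.05], [0.0, 0.04, 0.02]] + [[-0.01, 0.01, -0.02], [0.01, -0.01, 0.01], [-0.02, 0.02, -0.05]] + [[-0.0, -0.00, 0.0], [-0.0, -0.0, 0.0], [0.0, 0.0, -0.00]]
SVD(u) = [[-0.05, -0.36, -0.93], [0.94, 0.29, -0.16], [0.32, -0.89, 0.32]] @ diag([0.1412465664334775, 0.05955982516084001, 0.001426428253853865]) @ [[0.02, 0.94, 0.34], [0.41, -0.32, 0.86], [0.91, 0.12, -0.39]]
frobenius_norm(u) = 0.15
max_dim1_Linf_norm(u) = 0.12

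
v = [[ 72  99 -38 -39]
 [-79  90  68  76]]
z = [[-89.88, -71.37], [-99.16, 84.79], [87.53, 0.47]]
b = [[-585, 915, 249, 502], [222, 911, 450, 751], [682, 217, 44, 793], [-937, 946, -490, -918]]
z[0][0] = -89.88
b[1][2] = 450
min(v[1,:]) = -79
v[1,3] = 76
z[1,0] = -99.16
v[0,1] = 99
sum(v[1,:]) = 155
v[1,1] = 90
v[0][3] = -39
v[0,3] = -39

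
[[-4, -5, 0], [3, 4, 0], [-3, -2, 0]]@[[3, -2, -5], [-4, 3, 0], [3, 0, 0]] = [[8, -7, 20], [-7, 6, -15], [-1, 0, 15]]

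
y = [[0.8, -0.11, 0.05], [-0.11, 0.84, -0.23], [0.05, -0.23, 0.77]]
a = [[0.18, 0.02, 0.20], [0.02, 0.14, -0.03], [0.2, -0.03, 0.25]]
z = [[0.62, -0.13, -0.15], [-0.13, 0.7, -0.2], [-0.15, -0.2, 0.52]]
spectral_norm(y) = 1.09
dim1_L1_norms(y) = [0.96, 1.18, 1.05]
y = z + a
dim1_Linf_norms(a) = [0.2, 0.14, 0.25]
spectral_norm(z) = 0.84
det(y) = 0.47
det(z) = 0.17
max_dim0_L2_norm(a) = 0.32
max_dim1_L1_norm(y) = 1.18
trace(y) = 2.41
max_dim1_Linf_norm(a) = 0.25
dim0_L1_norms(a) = [0.4, 0.19, 0.48]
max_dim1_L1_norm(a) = 0.48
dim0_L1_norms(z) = [0.9, 1.03, 0.87]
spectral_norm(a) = 0.42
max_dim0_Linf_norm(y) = 0.84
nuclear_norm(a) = 0.57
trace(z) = 1.84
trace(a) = 0.57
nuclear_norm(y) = 2.41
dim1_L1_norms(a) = [0.4, 0.19, 0.48]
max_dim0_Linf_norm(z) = 0.7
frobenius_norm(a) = 0.44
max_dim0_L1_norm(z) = 1.03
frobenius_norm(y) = 1.44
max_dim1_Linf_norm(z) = 0.7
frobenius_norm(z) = 1.14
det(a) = 0.00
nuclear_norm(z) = 1.84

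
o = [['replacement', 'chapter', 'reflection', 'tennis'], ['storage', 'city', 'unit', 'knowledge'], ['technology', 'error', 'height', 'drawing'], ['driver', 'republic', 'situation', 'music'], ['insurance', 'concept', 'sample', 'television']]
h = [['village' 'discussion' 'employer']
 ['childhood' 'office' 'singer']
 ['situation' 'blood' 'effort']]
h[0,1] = 'discussion'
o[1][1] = 'city'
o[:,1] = ['chapter', 'city', 'error', 'republic', 'concept']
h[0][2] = 'employer'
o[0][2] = 'reflection'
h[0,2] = 'employer'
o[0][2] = 'reflection'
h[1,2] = 'singer'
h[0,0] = 'village'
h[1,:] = ['childhood', 'office', 'singer']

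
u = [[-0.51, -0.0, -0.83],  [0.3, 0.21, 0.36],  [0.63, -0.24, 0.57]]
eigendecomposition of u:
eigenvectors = [[(0.69+0j),0.69-0.00j,(-0.54+0j)],[-0.30+0.01j,(-0.3-0.01j),(-0.71+0j)],[-0.45-0.47j,(-0.45+0.47j),0.46+0.00j]]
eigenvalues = [(0.03+0.56j), (0.03-0.56j), (0.2+0j)]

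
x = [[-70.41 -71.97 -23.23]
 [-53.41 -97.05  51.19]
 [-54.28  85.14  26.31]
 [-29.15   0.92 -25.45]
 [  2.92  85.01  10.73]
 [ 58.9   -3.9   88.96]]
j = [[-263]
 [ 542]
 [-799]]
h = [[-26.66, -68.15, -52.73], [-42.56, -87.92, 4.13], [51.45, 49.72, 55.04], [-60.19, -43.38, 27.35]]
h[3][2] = 27.35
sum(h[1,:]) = -126.35000000000002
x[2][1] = 85.14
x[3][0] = -29.15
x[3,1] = 0.92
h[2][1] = 49.72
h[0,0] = -26.66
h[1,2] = 4.13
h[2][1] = 49.72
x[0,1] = -71.97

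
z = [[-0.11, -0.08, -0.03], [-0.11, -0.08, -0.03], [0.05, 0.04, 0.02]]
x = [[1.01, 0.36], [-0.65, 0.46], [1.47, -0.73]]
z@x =[[-0.10, -0.05], [-0.1, -0.05], [0.05, 0.02]]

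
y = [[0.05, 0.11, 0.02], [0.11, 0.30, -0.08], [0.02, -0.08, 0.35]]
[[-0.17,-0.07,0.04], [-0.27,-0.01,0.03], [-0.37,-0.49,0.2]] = y @ [[-0.87, 0.91, -2.42],[-0.89, -0.79, 1.24],[-1.21, -1.62, 1.0]]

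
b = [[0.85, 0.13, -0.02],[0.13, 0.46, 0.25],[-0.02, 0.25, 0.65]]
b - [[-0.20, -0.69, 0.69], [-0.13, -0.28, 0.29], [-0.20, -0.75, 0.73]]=[[1.05, 0.82, -0.71], [0.26, 0.74, -0.04], [0.18, 1.00, -0.08]]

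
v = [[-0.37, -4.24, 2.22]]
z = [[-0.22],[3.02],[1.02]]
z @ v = [[0.08, 0.93, -0.49], [-1.12, -12.8, 6.7], [-0.38, -4.32, 2.26]]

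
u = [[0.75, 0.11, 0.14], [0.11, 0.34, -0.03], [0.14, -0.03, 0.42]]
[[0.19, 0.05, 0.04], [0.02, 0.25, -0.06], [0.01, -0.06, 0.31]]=u @ [[0.27, -0.03, -0.07], [-0.03, 0.74, -0.09], [-0.07, -0.09, 0.76]]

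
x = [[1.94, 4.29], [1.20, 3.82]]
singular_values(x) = [6.17, 0.37]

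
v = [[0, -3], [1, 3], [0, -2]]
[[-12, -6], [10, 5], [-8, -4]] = v@[[-2, -1], [4, 2]]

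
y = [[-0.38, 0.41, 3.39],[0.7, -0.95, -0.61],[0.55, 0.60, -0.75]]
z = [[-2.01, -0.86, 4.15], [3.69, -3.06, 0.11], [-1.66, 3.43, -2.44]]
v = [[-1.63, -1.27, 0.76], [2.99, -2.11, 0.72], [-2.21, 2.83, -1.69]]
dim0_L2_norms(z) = [4.52, 4.68, 4.82]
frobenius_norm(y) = 3.85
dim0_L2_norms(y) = [0.97, 1.2, 3.53]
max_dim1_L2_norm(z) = 4.79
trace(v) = -5.43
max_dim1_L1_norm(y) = 4.18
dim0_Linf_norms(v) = [2.99, 2.83, 1.69]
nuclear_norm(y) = 5.44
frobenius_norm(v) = 5.87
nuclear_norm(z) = 11.67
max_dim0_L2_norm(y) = 3.53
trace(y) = -2.08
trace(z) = -7.51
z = v + y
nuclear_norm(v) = 8.06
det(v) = -4.00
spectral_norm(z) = 6.28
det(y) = 2.86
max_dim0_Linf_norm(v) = 2.99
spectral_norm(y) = 3.61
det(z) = 9.61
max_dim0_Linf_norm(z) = 4.15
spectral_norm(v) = 5.35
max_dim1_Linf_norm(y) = 3.39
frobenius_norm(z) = 8.09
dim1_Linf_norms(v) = [1.63, 2.99, 2.83]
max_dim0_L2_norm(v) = 4.06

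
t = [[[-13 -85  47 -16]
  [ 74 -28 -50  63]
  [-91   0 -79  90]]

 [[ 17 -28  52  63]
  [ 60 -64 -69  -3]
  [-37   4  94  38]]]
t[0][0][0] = -13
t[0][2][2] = -79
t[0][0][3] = -16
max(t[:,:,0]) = 74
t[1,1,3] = -3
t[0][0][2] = 47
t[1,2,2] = 94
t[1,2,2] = 94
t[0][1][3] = 63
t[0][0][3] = -16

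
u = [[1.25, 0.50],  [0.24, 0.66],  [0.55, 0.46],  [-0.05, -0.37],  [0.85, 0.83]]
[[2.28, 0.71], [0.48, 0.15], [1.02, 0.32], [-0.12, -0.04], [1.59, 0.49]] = u@[[1.8, 0.56], [0.07, 0.02]]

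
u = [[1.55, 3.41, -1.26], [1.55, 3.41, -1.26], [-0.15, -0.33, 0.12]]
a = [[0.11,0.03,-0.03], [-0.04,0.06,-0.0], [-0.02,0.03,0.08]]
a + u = [[1.66,3.44,-1.29], [1.51,3.47,-1.26], [-0.17,-0.30,0.2]]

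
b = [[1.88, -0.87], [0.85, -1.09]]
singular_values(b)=[2.43, 0.54]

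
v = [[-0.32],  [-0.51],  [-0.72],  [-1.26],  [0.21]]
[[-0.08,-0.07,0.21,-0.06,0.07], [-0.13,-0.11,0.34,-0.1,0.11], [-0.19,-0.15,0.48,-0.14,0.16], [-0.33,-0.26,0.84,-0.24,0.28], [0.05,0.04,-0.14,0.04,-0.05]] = v @ [[0.26,  0.21,  -0.67,  0.19,  -0.22]]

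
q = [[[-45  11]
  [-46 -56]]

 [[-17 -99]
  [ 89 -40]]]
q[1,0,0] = -17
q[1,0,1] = -99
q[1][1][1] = -40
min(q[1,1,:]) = -40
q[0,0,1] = 11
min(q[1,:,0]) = -17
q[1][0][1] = -99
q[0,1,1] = -56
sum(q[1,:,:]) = -67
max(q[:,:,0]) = 89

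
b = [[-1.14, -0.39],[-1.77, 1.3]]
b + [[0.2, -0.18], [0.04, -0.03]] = [[-0.94, -0.57],[-1.73, 1.27]]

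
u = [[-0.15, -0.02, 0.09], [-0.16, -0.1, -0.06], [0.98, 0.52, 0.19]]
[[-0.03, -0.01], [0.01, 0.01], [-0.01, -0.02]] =u@[[0.01,-0.04], [0.07,0.10], [-0.27,-0.17]]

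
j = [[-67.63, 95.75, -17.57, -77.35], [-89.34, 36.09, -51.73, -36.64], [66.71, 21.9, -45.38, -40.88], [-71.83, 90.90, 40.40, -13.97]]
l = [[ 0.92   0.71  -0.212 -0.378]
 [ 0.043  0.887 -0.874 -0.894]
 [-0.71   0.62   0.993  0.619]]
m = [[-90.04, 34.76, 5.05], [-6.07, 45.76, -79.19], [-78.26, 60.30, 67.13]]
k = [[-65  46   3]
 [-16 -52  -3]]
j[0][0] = -67.63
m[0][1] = 34.76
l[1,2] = -0.874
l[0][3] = -0.378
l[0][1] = 0.71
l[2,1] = 0.62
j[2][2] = -45.38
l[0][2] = -0.212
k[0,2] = 3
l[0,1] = 0.71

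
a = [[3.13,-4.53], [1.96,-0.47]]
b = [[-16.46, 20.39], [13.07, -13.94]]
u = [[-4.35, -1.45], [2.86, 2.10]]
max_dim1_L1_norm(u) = 5.8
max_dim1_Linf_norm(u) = 4.35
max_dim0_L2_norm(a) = 4.55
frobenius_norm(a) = 5.86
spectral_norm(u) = 5.73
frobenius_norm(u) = 5.80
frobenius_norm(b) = 32.43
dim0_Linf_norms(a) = [3.13, 4.53]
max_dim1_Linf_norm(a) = 4.53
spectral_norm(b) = 32.41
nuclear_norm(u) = 6.60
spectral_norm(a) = 5.72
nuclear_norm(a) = 7.01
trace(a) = 2.66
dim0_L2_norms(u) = [5.21, 2.55]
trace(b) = -30.40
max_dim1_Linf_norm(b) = 20.39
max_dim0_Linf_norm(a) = 4.53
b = u @ a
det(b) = -37.04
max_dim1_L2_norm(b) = 26.2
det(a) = 7.41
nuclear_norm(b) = 33.55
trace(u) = -2.25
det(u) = -4.99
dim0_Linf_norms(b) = [16.46, 20.39]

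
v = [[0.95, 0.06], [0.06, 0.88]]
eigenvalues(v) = [0.98, 0.85]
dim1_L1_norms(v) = [1.01, 0.94]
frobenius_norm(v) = 1.30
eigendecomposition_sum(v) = [[0.74,0.43], [0.43,0.24]] + [[0.21, -0.37], [-0.37, 0.64]]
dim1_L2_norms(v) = [0.95, 0.88]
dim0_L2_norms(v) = [0.95, 0.88]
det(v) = 0.83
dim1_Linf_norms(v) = [0.95, 0.88]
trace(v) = 1.83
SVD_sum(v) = [[0.74, 0.43],[0.43, 0.24]] + [[0.21, -0.37], [-0.37, 0.64]]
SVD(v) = [[-0.87, -0.5], [-0.50, 0.87]] @ diag([0.984462219947249, 0.8455377800527509]) @ [[-0.87, -0.50],[-0.50, 0.87]]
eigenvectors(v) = [[0.87, -0.5], [0.5, 0.87]]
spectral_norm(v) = 0.98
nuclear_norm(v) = 1.83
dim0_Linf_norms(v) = [0.95, 0.88]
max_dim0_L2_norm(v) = 0.95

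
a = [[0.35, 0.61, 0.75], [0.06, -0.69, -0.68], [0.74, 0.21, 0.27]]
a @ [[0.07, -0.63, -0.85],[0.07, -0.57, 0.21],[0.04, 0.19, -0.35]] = [[0.10, -0.43, -0.43],[-0.07, 0.23, 0.04],[0.08, -0.53, -0.68]]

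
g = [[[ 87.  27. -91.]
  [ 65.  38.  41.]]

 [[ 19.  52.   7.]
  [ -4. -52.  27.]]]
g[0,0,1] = 27.0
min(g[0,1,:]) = 38.0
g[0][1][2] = 41.0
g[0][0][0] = 87.0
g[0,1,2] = 41.0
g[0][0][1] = 27.0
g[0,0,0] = 87.0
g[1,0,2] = 7.0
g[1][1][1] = -52.0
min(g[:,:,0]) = -4.0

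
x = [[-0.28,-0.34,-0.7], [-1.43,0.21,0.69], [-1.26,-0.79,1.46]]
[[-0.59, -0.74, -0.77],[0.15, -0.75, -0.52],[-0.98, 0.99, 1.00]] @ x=[[2.19, 0.65, -1.22],[1.69, 0.20, -1.38],[-2.4, -0.25, 2.83]]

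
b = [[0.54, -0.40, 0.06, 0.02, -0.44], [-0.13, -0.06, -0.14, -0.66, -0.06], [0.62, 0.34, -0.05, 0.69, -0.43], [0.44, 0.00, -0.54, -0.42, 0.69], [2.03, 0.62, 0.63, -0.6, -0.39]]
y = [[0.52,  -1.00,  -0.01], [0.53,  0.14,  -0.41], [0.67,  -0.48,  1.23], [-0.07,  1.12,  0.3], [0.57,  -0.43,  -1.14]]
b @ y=[[-0.14, -0.41, 0.74],[-0.18, -0.52, -0.28],[0.18, 0.41, 0.49],[0.29, -0.95, -1.58],[1.63, -2.75, 0.76]]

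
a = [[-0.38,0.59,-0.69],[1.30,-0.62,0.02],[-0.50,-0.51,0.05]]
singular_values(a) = [1.61, 0.88, 0.45]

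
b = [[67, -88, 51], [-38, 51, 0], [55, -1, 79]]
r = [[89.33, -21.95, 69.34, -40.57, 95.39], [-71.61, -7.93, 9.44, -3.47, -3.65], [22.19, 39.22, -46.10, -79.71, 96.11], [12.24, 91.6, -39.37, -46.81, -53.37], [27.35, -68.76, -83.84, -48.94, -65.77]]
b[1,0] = -38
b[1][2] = 0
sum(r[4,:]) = -239.95999999999998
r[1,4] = -3.65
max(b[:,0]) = 67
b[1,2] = 0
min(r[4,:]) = -83.84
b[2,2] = 79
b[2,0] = 55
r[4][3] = -48.94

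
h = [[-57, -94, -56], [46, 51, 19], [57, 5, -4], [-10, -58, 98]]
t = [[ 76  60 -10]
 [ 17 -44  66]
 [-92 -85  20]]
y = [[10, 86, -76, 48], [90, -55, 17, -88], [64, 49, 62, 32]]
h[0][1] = -94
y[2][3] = 32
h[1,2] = 19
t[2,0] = -92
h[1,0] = 46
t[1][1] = -44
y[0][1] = 86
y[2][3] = 32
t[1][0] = 17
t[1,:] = [17, -44, 66]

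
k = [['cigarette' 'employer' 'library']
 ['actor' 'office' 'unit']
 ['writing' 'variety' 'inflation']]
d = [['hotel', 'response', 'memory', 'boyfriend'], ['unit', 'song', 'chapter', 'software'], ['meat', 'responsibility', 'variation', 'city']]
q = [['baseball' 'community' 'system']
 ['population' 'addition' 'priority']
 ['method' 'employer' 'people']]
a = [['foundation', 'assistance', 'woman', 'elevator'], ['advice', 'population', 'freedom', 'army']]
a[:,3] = ['elevator', 'army']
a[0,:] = ['foundation', 'assistance', 'woman', 'elevator']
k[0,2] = 'library'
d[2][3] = 'city'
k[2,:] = ['writing', 'variety', 'inflation']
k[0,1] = 'employer'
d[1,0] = 'unit'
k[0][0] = 'cigarette'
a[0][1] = 'assistance'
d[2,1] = 'responsibility'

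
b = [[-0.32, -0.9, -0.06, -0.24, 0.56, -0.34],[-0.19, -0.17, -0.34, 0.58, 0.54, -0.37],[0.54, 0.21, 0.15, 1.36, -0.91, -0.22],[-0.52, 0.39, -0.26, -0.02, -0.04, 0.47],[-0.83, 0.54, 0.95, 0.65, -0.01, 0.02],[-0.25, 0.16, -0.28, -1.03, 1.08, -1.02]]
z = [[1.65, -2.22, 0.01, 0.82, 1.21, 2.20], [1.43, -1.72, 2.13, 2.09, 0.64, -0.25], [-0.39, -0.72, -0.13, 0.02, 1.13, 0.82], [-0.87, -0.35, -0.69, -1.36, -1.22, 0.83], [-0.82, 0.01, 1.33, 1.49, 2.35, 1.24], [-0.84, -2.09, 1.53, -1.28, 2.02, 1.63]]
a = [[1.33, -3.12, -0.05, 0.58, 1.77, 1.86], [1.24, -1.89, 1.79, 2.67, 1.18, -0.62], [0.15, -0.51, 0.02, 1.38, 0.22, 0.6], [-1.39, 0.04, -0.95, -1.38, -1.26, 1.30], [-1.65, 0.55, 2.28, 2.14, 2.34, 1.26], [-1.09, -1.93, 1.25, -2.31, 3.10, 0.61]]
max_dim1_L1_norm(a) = 10.29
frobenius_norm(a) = 9.38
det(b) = -0.84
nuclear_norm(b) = 7.29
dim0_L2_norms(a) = [3.03, 4.19, 3.3, 4.6, 4.61, 2.8]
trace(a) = 1.03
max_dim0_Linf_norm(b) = 1.36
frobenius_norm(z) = 8.03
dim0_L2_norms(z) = [2.66, 3.59, 3.02, 3.28, 3.77, 3.23]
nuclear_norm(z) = 16.19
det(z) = 58.30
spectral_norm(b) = 2.53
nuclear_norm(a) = 19.01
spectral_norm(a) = 6.51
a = b + z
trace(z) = 2.42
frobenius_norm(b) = 3.45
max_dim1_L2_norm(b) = 1.85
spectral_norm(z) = 6.02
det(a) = 78.53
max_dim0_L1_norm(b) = 3.88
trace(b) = -1.39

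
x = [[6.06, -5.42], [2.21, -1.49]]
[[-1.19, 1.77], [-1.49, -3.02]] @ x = [[-3.3, 3.81], [-15.7, 12.58]]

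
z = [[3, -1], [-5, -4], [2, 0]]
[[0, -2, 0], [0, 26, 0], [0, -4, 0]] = z@[[0, -2, 0], [0, -4, 0]]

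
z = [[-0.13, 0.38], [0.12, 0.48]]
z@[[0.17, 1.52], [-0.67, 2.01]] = [[-0.28,0.57], [-0.30,1.15]]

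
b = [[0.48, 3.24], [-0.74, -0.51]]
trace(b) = -0.03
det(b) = 2.15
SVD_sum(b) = [[0.6, 3.22], [-0.12, -0.63]] + [[-0.12,0.02], [-0.62,0.12]]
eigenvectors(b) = [[(0.9+0j), (0.9-0j)],[-0.14+0.41j, -0.14-0.41j]]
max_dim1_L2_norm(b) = 3.28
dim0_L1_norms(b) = [1.22, 3.75]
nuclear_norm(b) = 3.98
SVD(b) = [[0.98,-0.19], [-0.19,-0.98]] @ diag([3.3344987954031065, 0.6456142683175715]) @ [[0.18, 0.98], [0.98, -0.18]]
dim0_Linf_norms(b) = [0.74, 3.24]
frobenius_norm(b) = 3.40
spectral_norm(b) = 3.33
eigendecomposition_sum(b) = [[(0.24+0.74j),1.62+0.02j], [-0.37-0.00j,(-0.25+0.73j)]] + [[(0.24-0.74j), 1.62-0.02j], [-0.37+0.00j, -0.25-0.73j]]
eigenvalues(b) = [(-0.01+1.47j), (-0.01-1.47j)]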